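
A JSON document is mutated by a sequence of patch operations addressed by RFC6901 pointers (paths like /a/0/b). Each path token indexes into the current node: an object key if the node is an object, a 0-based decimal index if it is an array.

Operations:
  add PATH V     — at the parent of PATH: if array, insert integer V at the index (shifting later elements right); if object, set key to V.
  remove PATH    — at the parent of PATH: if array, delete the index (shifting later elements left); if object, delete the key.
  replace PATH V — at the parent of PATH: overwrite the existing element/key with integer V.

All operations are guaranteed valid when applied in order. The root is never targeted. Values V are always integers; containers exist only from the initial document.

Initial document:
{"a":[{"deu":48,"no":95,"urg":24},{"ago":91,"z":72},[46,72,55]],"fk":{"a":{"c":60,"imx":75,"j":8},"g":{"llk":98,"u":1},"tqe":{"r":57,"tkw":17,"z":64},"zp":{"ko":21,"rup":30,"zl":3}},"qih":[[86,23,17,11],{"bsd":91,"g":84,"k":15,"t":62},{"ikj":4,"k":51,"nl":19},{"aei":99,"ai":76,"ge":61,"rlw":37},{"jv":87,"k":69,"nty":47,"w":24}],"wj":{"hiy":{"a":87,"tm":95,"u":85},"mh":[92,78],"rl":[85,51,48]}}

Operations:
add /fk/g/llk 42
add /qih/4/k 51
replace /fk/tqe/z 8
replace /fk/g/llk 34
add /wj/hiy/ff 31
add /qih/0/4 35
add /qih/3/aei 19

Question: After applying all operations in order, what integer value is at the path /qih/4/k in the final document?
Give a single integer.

Answer: 51

Derivation:
After op 1 (add /fk/g/llk 42): {"a":[{"deu":48,"no":95,"urg":24},{"ago":91,"z":72},[46,72,55]],"fk":{"a":{"c":60,"imx":75,"j":8},"g":{"llk":42,"u":1},"tqe":{"r":57,"tkw":17,"z":64},"zp":{"ko":21,"rup":30,"zl":3}},"qih":[[86,23,17,11],{"bsd":91,"g":84,"k":15,"t":62},{"ikj":4,"k":51,"nl":19},{"aei":99,"ai":76,"ge":61,"rlw":37},{"jv":87,"k":69,"nty":47,"w":24}],"wj":{"hiy":{"a":87,"tm":95,"u":85},"mh":[92,78],"rl":[85,51,48]}}
After op 2 (add /qih/4/k 51): {"a":[{"deu":48,"no":95,"urg":24},{"ago":91,"z":72},[46,72,55]],"fk":{"a":{"c":60,"imx":75,"j":8},"g":{"llk":42,"u":1},"tqe":{"r":57,"tkw":17,"z":64},"zp":{"ko":21,"rup":30,"zl":3}},"qih":[[86,23,17,11],{"bsd":91,"g":84,"k":15,"t":62},{"ikj":4,"k":51,"nl":19},{"aei":99,"ai":76,"ge":61,"rlw":37},{"jv":87,"k":51,"nty":47,"w":24}],"wj":{"hiy":{"a":87,"tm":95,"u":85},"mh":[92,78],"rl":[85,51,48]}}
After op 3 (replace /fk/tqe/z 8): {"a":[{"deu":48,"no":95,"urg":24},{"ago":91,"z":72},[46,72,55]],"fk":{"a":{"c":60,"imx":75,"j":8},"g":{"llk":42,"u":1},"tqe":{"r":57,"tkw":17,"z":8},"zp":{"ko":21,"rup":30,"zl":3}},"qih":[[86,23,17,11],{"bsd":91,"g":84,"k":15,"t":62},{"ikj":4,"k":51,"nl":19},{"aei":99,"ai":76,"ge":61,"rlw":37},{"jv":87,"k":51,"nty":47,"w":24}],"wj":{"hiy":{"a":87,"tm":95,"u":85},"mh":[92,78],"rl":[85,51,48]}}
After op 4 (replace /fk/g/llk 34): {"a":[{"deu":48,"no":95,"urg":24},{"ago":91,"z":72},[46,72,55]],"fk":{"a":{"c":60,"imx":75,"j":8},"g":{"llk":34,"u":1},"tqe":{"r":57,"tkw":17,"z":8},"zp":{"ko":21,"rup":30,"zl":3}},"qih":[[86,23,17,11],{"bsd":91,"g":84,"k":15,"t":62},{"ikj":4,"k":51,"nl":19},{"aei":99,"ai":76,"ge":61,"rlw":37},{"jv":87,"k":51,"nty":47,"w":24}],"wj":{"hiy":{"a":87,"tm":95,"u":85},"mh":[92,78],"rl":[85,51,48]}}
After op 5 (add /wj/hiy/ff 31): {"a":[{"deu":48,"no":95,"urg":24},{"ago":91,"z":72},[46,72,55]],"fk":{"a":{"c":60,"imx":75,"j":8},"g":{"llk":34,"u":1},"tqe":{"r":57,"tkw":17,"z":8},"zp":{"ko":21,"rup":30,"zl":3}},"qih":[[86,23,17,11],{"bsd":91,"g":84,"k":15,"t":62},{"ikj":4,"k":51,"nl":19},{"aei":99,"ai":76,"ge":61,"rlw":37},{"jv":87,"k":51,"nty":47,"w":24}],"wj":{"hiy":{"a":87,"ff":31,"tm":95,"u":85},"mh":[92,78],"rl":[85,51,48]}}
After op 6 (add /qih/0/4 35): {"a":[{"deu":48,"no":95,"urg":24},{"ago":91,"z":72},[46,72,55]],"fk":{"a":{"c":60,"imx":75,"j":8},"g":{"llk":34,"u":1},"tqe":{"r":57,"tkw":17,"z":8},"zp":{"ko":21,"rup":30,"zl":3}},"qih":[[86,23,17,11,35],{"bsd":91,"g":84,"k":15,"t":62},{"ikj":4,"k":51,"nl":19},{"aei":99,"ai":76,"ge":61,"rlw":37},{"jv":87,"k":51,"nty":47,"w":24}],"wj":{"hiy":{"a":87,"ff":31,"tm":95,"u":85},"mh":[92,78],"rl":[85,51,48]}}
After op 7 (add /qih/3/aei 19): {"a":[{"deu":48,"no":95,"urg":24},{"ago":91,"z":72},[46,72,55]],"fk":{"a":{"c":60,"imx":75,"j":8},"g":{"llk":34,"u":1},"tqe":{"r":57,"tkw":17,"z":8},"zp":{"ko":21,"rup":30,"zl":3}},"qih":[[86,23,17,11,35],{"bsd":91,"g":84,"k":15,"t":62},{"ikj":4,"k":51,"nl":19},{"aei":19,"ai":76,"ge":61,"rlw":37},{"jv":87,"k":51,"nty":47,"w":24}],"wj":{"hiy":{"a":87,"ff":31,"tm":95,"u":85},"mh":[92,78],"rl":[85,51,48]}}
Value at /qih/4/k: 51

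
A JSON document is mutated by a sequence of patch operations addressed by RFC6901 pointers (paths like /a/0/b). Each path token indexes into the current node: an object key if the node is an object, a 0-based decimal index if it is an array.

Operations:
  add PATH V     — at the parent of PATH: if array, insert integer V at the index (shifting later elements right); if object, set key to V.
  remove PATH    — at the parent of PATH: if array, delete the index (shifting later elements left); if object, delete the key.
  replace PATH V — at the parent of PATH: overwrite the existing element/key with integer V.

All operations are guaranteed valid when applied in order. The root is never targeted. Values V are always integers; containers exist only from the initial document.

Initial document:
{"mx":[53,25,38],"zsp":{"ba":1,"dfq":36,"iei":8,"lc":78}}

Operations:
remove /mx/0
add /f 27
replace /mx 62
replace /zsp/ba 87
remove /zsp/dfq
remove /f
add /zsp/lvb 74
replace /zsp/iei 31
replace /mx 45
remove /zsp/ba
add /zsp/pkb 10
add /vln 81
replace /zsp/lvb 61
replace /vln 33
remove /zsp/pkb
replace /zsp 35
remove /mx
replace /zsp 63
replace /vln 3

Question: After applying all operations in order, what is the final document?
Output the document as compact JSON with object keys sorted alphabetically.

Answer: {"vln":3,"zsp":63}

Derivation:
After op 1 (remove /mx/0): {"mx":[25,38],"zsp":{"ba":1,"dfq":36,"iei":8,"lc":78}}
After op 2 (add /f 27): {"f":27,"mx":[25,38],"zsp":{"ba":1,"dfq":36,"iei":8,"lc":78}}
After op 3 (replace /mx 62): {"f":27,"mx":62,"zsp":{"ba":1,"dfq":36,"iei":8,"lc":78}}
After op 4 (replace /zsp/ba 87): {"f":27,"mx":62,"zsp":{"ba":87,"dfq":36,"iei":8,"lc":78}}
After op 5 (remove /zsp/dfq): {"f":27,"mx":62,"zsp":{"ba":87,"iei":8,"lc":78}}
After op 6 (remove /f): {"mx":62,"zsp":{"ba":87,"iei":8,"lc":78}}
After op 7 (add /zsp/lvb 74): {"mx":62,"zsp":{"ba":87,"iei":8,"lc":78,"lvb":74}}
After op 8 (replace /zsp/iei 31): {"mx":62,"zsp":{"ba":87,"iei":31,"lc":78,"lvb":74}}
After op 9 (replace /mx 45): {"mx":45,"zsp":{"ba":87,"iei":31,"lc":78,"lvb":74}}
After op 10 (remove /zsp/ba): {"mx":45,"zsp":{"iei":31,"lc":78,"lvb":74}}
After op 11 (add /zsp/pkb 10): {"mx":45,"zsp":{"iei":31,"lc":78,"lvb":74,"pkb":10}}
After op 12 (add /vln 81): {"mx":45,"vln":81,"zsp":{"iei":31,"lc":78,"lvb":74,"pkb":10}}
After op 13 (replace /zsp/lvb 61): {"mx":45,"vln":81,"zsp":{"iei":31,"lc":78,"lvb":61,"pkb":10}}
After op 14 (replace /vln 33): {"mx":45,"vln":33,"zsp":{"iei":31,"lc":78,"lvb":61,"pkb":10}}
After op 15 (remove /zsp/pkb): {"mx":45,"vln":33,"zsp":{"iei":31,"lc":78,"lvb":61}}
After op 16 (replace /zsp 35): {"mx":45,"vln":33,"zsp":35}
After op 17 (remove /mx): {"vln":33,"zsp":35}
After op 18 (replace /zsp 63): {"vln":33,"zsp":63}
After op 19 (replace /vln 3): {"vln":3,"zsp":63}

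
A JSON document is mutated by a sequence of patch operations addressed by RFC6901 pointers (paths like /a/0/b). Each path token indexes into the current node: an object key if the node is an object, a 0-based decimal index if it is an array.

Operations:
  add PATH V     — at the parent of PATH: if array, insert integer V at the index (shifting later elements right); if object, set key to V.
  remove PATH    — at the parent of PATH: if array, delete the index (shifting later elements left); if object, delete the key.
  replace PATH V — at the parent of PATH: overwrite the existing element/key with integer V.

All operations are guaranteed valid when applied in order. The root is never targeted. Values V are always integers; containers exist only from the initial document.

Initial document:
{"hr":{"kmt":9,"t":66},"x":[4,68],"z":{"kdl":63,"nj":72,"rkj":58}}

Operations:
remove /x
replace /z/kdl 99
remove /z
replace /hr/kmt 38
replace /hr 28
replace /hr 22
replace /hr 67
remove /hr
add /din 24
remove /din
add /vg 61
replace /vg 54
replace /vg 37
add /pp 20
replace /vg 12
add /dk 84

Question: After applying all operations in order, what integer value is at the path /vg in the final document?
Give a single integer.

After op 1 (remove /x): {"hr":{"kmt":9,"t":66},"z":{"kdl":63,"nj":72,"rkj":58}}
After op 2 (replace /z/kdl 99): {"hr":{"kmt":9,"t":66},"z":{"kdl":99,"nj":72,"rkj":58}}
After op 3 (remove /z): {"hr":{"kmt":9,"t":66}}
After op 4 (replace /hr/kmt 38): {"hr":{"kmt":38,"t":66}}
After op 5 (replace /hr 28): {"hr":28}
After op 6 (replace /hr 22): {"hr":22}
After op 7 (replace /hr 67): {"hr":67}
After op 8 (remove /hr): {}
After op 9 (add /din 24): {"din":24}
After op 10 (remove /din): {}
After op 11 (add /vg 61): {"vg":61}
After op 12 (replace /vg 54): {"vg":54}
After op 13 (replace /vg 37): {"vg":37}
After op 14 (add /pp 20): {"pp":20,"vg":37}
After op 15 (replace /vg 12): {"pp":20,"vg":12}
After op 16 (add /dk 84): {"dk":84,"pp":20,"vg":12}
Value at /vg: 12

Answer: 12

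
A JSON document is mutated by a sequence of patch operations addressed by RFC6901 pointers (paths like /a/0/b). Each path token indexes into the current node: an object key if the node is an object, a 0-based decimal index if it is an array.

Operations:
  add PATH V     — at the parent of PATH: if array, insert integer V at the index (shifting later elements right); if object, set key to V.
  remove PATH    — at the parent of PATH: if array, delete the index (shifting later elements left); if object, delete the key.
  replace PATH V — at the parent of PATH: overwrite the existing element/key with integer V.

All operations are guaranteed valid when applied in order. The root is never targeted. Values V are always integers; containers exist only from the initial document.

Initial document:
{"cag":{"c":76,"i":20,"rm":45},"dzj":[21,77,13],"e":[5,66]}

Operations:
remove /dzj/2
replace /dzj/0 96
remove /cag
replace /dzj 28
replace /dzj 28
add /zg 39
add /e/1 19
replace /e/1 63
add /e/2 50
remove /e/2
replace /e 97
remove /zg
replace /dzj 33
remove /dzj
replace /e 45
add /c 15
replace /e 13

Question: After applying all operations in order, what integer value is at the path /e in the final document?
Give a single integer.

After op 1 (remove /dzj/2): {"cag":{"c":76,"i":20,"rm":45},"dzj":[21,77],"e":[5,66]}
After op 2 (replace /dzj/0 96): {"cag":{"c":76,"i":20,"rm":45},"dzj":[96,77],"e":[5,66]}
After op 3 (remove /cag): {"dzj":[96,77],"e":[5,66]}
After op 4 (replace /dzj 28): {"dzj":28,"e":[5,66]}
After op 5 (replace /dzj 28): {"dzj":28,"e":[5,66]}
After op 6 (add /zg 39): {"dzj":28,"e":[5,66],"zg":39}
After op 7 (add /e/1 19): {"dzj":28,"e":[5,19,66],"zg":39}
After op 8 (replace /e/1 63): {"dzj":28,"e":[5,63,66],"zg":39}
After op 9 (add /e/2 50): {"dzj":28,"e":[5,63,50,66],"zg":39}
After op 10 (remove /e/2): {"dzj":28,"e":[5,63,66],"zg":39}
After op 11 (replace /e 97): {"dzj":28,"e":97,"zg":39}
After op 12 (remove /zg): {"dzj":28,"e":97}
After op 13 (replace /dzj 33): {"dzj":33,"e":97}
After op 14 (remove /dzj): {"e":97}
After op 15 (replace /e 45): {"e":45}
After op 16 (add /c 15): {"c":15,"e":45}
After op 17 (replace /e 13): {"c":15,"e":13}
Value at /e: 13

Answer: 13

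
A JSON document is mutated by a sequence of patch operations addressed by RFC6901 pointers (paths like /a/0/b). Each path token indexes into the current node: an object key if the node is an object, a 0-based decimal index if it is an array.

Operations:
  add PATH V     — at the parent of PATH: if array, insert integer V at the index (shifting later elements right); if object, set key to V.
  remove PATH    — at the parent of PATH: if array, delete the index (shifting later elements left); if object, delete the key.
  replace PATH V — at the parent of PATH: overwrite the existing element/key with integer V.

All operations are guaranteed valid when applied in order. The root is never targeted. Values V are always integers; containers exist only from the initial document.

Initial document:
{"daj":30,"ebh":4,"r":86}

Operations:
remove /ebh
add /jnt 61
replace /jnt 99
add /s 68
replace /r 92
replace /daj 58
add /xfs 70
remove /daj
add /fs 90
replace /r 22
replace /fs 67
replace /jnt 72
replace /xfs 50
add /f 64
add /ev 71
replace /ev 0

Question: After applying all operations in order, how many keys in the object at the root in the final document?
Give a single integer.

Answer: 7

Derivation:
After op 1 (remove /ebh): {"daj":30,"r":86}
After op 2 (add /jnt 61): {"daj":30,"jnt":61,"r":86}
After op 3 (replace /jnt 99): {"daj":30,"jnt":99,"r":86}
After op 4 (add /s 68): {"daj":30,"jnt":99,"r":86,"s":68}
After op 5 (replace /r 92): {"daj":30,"jnt":99,"r":92,"s":68}
After op 6 (replace /daj 58): {"daj":58,"jnt":99,"r":92,"s":68}
After op 7 (add /xfs 70): {"daj":58,"jnt":99,"r":92,"s":68,"xfs":70}
After op 8 (remove /daj): {"jnt":99,"r":92,"s":68,"xfs":70}
After op 9 (add /fs 90): {"fs":90,"jnt":99,"r":92,"s":68,"xfs":70}
After op 10 (replace /r 22): {"fs":90,"jnt":99,"r":22,"s":68,"xfs":70}
After op 11 (replace /fs 67): {"fs":67,"jnt":99,"r":22,"s":68,"xfs":70}
After op 12 (replace /jnt 72): {"fs":67,"jnt":72,"r":22,"s":68,"xfs":70}
After op 13 (replace /xfs 50): {"fs":67,"jnt":72,"r":22,"s":68,"xfs":50}
After op 14 (add /f 64): {"f":64,"fs":67,"jnt":72,"r":22,"s":68,"xfs":50}
After op 15 (add /ev 71): {"ev":71,"f":64,"fs":67,"jnt":72,"r":22,"s":68,"xfs":50}
After op 16 (replace /ev 0): {"ev":0,"f":64,"fs":67,"jnt":72,"r":22,"s":68,"xfs":50}
Size at the root: 7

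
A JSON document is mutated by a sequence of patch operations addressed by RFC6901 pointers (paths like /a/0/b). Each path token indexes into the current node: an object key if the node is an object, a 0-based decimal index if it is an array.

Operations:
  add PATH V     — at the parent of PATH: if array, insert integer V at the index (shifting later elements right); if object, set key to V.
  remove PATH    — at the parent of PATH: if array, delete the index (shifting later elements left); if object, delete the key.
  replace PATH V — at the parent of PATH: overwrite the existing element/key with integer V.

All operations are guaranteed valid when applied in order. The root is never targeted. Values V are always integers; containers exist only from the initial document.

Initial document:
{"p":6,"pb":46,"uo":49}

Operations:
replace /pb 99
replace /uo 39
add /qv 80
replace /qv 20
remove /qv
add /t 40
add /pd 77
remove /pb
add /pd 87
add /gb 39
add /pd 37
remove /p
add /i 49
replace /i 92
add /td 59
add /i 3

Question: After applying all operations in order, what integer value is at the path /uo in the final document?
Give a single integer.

Answer: 39

Derivation:
After op 1 (replace /pb 99): {"p":6,"pb":99,"uo":49}
After op 2 (replace /uo 39): {"p":6,"pb":99,"uo":39}
After op 3 (add /qv 80): {"p":6,"pb":99,"qv":80,"uo":39}
After op 4 (replace /qv 20): {"p":6,"pb":99,"qv":20,"uo":39}
After op 5 (remove /qv): {"p":6,"pb":99,"uo":39}
After op 6 (add /t 40): {"p":6,"pb":99,"t":40,"uo":39}
After op 7 (add /pd 77): {"p":6,"pb":99,"pd":77,"t":40,"uo":39}
After op 8 (remove /pb): {"p":6,"pd":77,"t":40,"uo":39}
After op 9 (add /pd 87): {"p":6,"pd":87,"t":40,"uo":39}
After op 10 (add /gb 39): {"gb":39,"p":6,"pd":87,"t":40,"uo":39}
After op 11 (add /pd 37): {"gb":39,"p":6,"pd":37,"t":40,"uo":39}
After op 12 (remove /p): {"gb":39,"pd":37,"t":40,"uo":39}
After op 13 (add /i 49): {"gb":39,"i":49,"pd":37,"t":40,"uo":39}
After op 14 (replace /i 92): {"gb":39,"i":92,"pd":37,"t":40,"uo":39}
After op 15 (add /td 59): {"gb":39,"i":92,"pd":37,"t":40,"td":59,"uo":39}
After op 16 (add /i 3): {"gb":39,"i":3,"pd":37,"t":40,"td":59,"uo":39}
Value at /uo: 39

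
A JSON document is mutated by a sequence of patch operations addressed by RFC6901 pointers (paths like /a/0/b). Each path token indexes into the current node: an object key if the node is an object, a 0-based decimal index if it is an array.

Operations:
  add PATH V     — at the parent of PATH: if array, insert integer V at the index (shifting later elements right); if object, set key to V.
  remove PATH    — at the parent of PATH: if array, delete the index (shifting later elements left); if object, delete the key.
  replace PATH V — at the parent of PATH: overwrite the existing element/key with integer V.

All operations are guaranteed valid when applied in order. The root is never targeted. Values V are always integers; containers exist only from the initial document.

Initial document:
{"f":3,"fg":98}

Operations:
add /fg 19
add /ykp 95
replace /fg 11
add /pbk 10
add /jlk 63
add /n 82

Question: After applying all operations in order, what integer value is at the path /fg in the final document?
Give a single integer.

Answer: 11

Derivation:
After op 1 (add /fg 19): {"f":3,"fg":19}
After op 2 (add /ykp 95): {"f":3,"fg":19,"ykp":95}
After op 3 (replace /fg 11): {"f":3,"fg":11,"ykp":95}
After op 4 (add /pbk 10): {"f":3,"fg":11,"pbk":10,"ykp":95}
After op 5 (add /jlk 63): {"f":3,"fg":11,"jlk":63,"pbk":10,"ykp":95}
After op 6 (add /n 82): {"f":3,"fg":11,"jlk":63,"n":82,"pbk":10,"ykp":95}
Value at /fg: 11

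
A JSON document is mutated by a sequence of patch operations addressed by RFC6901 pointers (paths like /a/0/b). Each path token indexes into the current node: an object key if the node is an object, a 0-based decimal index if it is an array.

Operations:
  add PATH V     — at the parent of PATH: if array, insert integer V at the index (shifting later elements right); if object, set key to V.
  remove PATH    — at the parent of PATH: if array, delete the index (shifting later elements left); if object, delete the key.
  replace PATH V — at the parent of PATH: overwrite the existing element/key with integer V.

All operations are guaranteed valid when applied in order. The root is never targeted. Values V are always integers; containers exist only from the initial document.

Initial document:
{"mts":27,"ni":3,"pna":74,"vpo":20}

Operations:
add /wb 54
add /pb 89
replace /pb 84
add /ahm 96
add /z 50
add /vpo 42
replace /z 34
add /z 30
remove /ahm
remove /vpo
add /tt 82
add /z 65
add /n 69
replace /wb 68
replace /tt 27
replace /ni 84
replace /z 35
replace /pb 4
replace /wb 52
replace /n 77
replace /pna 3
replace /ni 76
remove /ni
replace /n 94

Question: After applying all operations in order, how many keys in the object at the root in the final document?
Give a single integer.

Answer: 7

Derivation:
After op 1 (add /wb 54): {"mts":27,"ni":3,"pna":74,"vpo":20,"wb":54}
After op 2 (add /pb 89): {"mts":27,"ni":3,"pb":89,"pna":74,"vpo":20,"wb":54}
After op 3 (replace /pb 84): {"mts":27,"ni":3,"pb":84,"pna":74,"vpo":20,"wb":54}
After op 4 (add /ahm 96): {"ahm":96,"mts":27,"ni":3,"pb":84,"pna":74,"vpo":20,"wb":54}
After op 5 (add /z 50): {"ahm":96,"mts":27,"ni":3,"pb":84,"pna":74,"vpo":20,"wb":54,"z":50}
After op 6 (add /vpo 42): {"ahm":96,"mts":27,"ni":3,"pb":84,"pna":74,"vpo":42,"wb":54,"z":50}
After op 7 (replace /z 34): {"ahm":96,"mts":27,"ni":3,"pb":84,"pna":74,"vpo":42,"wb":54,"z":34}
After op 8 (add /z 30): {"ahm":96,"mts":27,"ni":3,"pb":84,"pna":74,"vpo":42,"wb":54,"z":30}
After op 9 (remove /ahm): {"mts":27,"ni":3,"pb":84,"pna":74,"vpo":42,"wb":54,"z":30}
After op 10 (remove /vpo): {"mts":27,"ni":3,"pb":84,"pna":74,"wb":54,"z":30}
After op 11 (add /tt 82): {"mts":27,"ni":3,"pb":84,"pna":74,"tt":82,"wb":54,"z":30}
After op 12 (add /z 65): {"mts":27,"ni":3,"pb":84,"pna":74,"tt":82,"wb":54,"z":65}
After op 13 (add /n 69): {"mts":27,"n":69,"ni":3,"pb":84,"pna":74,"tt":82,"wb":54,"z":65}
After op 14 (replace /wb 68): {"mts":27,"n":69,"ni":3,"pb":84,"pna":74,"tt":82,"wb":68,"z":65}
After op 15 (replace /tt 27): {"mts":27,"n":69,"ni":3,"pb":84,"pna":74,"tt":27,"wb":68,"z":65}
After op 16 (replace /ni 84): {"mts":27,"n":69,"ni":84,"pb":84,"pna":74,"tt":27,"wb":68,"z":65}
After op 17 (replace /z 35): {"mts":27,"n":69,"ni":84,"pb":84,"pna":74,"tt":27,"wb":68,"z":35}
After op 18 (replace /pb 4): {"mts":27,"n":69,"ni":84,"pb":4,"pna":74,"tt":27,"wb":68,"z":35}
After op 19 (replace /wb 52): {"mts":27,"n":69,"ni":84,"pb":4,"pna":74,"tt":27,"wb":52,"z":35}
After op 20 (replace /n 77): {"mts":27,"n":77,"ni":84,"pb":4,"pna":74,"tt":27,"wb":52,"z":35}
After op 21 (replace /pna 3): {"mts":27,"n":77,"ni":84,"pb":4,"pna":3,"tt":27,"wb":52,"z":35}
After op 22 (replace /ni 76): {"mts":27,"n":77,"ni":76,"pb":4,"pna":3,"tt":27,"wb":52,"z":35}
After op 23 (remove /ni): {"mts":27,"n":77,"pb":4,"pna":3,"tt":27,"wb":52,"z":35}
After op 24 (replace /n 94): {"mts":27,"n":94,"pb":4,"pna":3,"tt":27,"wb":52,"z":35}
Size at the root: 7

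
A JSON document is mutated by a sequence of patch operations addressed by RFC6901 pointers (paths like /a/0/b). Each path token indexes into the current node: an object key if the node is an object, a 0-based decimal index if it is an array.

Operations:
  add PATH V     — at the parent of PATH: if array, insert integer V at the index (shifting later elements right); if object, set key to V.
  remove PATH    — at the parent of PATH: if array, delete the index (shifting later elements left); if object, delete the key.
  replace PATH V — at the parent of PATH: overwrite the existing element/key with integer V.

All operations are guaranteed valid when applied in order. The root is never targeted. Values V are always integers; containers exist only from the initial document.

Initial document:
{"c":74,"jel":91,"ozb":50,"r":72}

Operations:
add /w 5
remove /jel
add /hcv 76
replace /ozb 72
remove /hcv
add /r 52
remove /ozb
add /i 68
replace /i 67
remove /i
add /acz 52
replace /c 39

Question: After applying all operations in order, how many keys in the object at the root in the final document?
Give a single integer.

After op 1 (add /w 5): {"c":74,"jel":91,"ozb":50,"r":72,"w":5}
After op 2 (remove /jel): {"c":74,"ozb":50,"r":72,"w":5}
After op 3 (add /hcv 76): {"c":74,"hcv":76,"ozb":50,"r":72,"w":5}
After op 4 (replace /ozb 72): {"c":74,"hcv":76,"ozb":72,"r":72,"w":5}
After op 5 (remove /hcv): {"c":74,"ozb":72,"r":72,"w":5}
After op 6 (add /r 52): {"c":74,"ozb":72,"r":52,"w":5}
After op 7 (remove /ozb): {"c":74,"r":52,"w":5}
After op 8 (add /i 68): {"c":74,"i":68,"r":52,"w":5}
After op 9 (replace /i 67): {"c":74,"i":67,"r":52,"w":5}
After op 10 (remove /i): {"c":74,"r":52,"w":5}
After op 11 (add /acz 52): {"acz":52,"c":74,"r":52,"w":5}
After op 12 (replace /c 39): {"acz":52,"c":39,"r":52,"w":5}
Size at the root: 4

Answer: 4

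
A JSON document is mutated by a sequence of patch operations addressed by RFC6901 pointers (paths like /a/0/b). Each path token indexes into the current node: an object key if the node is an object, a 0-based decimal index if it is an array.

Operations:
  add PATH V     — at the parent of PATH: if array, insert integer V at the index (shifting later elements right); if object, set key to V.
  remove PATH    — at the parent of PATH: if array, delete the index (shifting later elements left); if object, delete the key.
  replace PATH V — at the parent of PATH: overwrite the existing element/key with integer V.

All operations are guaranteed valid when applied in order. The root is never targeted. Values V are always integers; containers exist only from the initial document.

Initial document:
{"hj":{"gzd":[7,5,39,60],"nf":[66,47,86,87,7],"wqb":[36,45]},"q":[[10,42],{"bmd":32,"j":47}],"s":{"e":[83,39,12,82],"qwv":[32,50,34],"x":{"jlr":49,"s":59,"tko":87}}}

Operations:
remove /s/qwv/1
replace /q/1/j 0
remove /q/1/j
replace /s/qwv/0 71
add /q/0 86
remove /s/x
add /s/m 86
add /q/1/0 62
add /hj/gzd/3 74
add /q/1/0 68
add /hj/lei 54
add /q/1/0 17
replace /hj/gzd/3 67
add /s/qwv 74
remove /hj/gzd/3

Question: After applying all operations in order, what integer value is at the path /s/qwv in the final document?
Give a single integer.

After op 1 (remove /s/qwv/1): {"hj":{"gzd":[7,5,39,60],"nf":[66,47,86,87,7],"wqb":[36,45]},"q":[[10,42],{"bmd":32,"j":47}],"s":{"e":[83,39,12,82],"qwv":[32,34],"x":{"jlr":49,"s":59,"tko":87}}}
After op 2 (replace /q/1/j 0): {"hj":{"gzd":[7,5,39,60],"nf":[66,47,86,87,7],"wqb":[36,45]},"q":[[10,42],{"bmd":32,"j":0}],"s":{"e":[83,39,12,82],"qwv":[32,34],"x":{"jlr":49,"s":59,"tko":87}}}
After op 3 (remove /q/1/j): {"hj":{"gzd":[7,5,39,60],"nf":[66,47,86,87,7],"wqb":[36,45]},"q":[[10,42],{"bmd":32}],"s":{"e":[83,39,12,82],"qwv":[32,34],"x":{"jlr":49,"s":59,"tko":87}}}
After op 4 (replace /s/qwv/0 71): {"hj":{"gzd":[7,5,39,60],"nf":[66,47,86,87,7],"wqb":[36,45]},"q":[[10,42],{"bmd":32}],"s":{"e":[83,39,12,82],"qwv":[71,34],"x":{"jlr":49,"s":59,"tko":87}}}
After op 5 (add /q/0 86): {"hj":{"gzd":[7,5,39,60],"nf":[66,47,86,87,7],"wqb":[36,45]},"q":[86,[10,42],{"bmd":32}],"s":{"e":[83,39,12,82],"qwv":[71,34],"x":{"jlr":49,"s":59,"tko":87}}}
After op 6 (remove /s/x): {"hj":{"gzd":[7,5,39,60],"nf":[66,47,86,87,7],"wqb":[36,45]},"q":[86,[10,42],{"bmd":32}],"s":{"e":[83,39,12,82],"qwv":[71,34]}}
After op 7 (add /s/m 86): {"hj":{"gzd":[7,5,39,60],"nf":[66,47,86,87,7],"wqb":[36,45]},"q":[86,[10,42],{"bmd":32}],"s":{"e":[83,39,12,82],"m":86,"qwv":[71,34]}}
After op 8 (add /q/1/0 62): {"hj":{"gzd":[7,5,39,60],"nf":[66,47,86,87,7],"wqb":[36,45]},"q":[86,[62,10,42],{"bmd":32}],"s":{"e":[83,39,12,82],"m":86,"qwv":[71,34]}}
After op 9 (add /hj/gzd/3 74): {"hj":{"gzd":[7,5,39,74,60],"nf":[66,47,86,87,7],"wqb":[36,45]},"q":[86,[62,10,42],{"bmd":32}],"s":{"e":[83,39,12,82],"m":86,"qwv":[71,34]}}
After op 10 (add /q/1/0 68): {"hj":{"gzd":[7,5,39,74,60],"nf":[66,47,86,87,7],"wqb":[36,45]},"q":[86,[68,62,10,42],{"bmd":32}],"s":{"e":[83,39,12,82],"m":86,"qwv":[71,34]}}
After op 11 (add /hj/lei 54): {"hj":{"gzd":[7,5,39,74,60],"lei":54,"nf":[66,47,86,87,7],"wqb":[36,45]},"q":[86,[68,62,10,42],{"bmd":32}],"s":{"e":[83,39,12,82],"m":86,"qwv":[71,34]}}
After op 12 (add /q/1/0 17): {"hj":{"gzd":[7,5,39,74,60],"lei":54,"nf":[66,47,86,87,7],"wqb":[36,45]},"q":[86,[17,68,62,10,42],{"bmd":32}],"s":{"e":[83,39,12,82],"m":86,"qwv":[71,34]}}
After op 13 (replace /hj/gzd/3 67): {"hj":{"gzd":[7,5,39,67,60],"lei":54,"nf":[66,47,86,87,7],"wqb":[36,45]},"q":[86,[17,68,62,10,42],{"bmd":32}],"s":{"e":[83,39,12,82],"m":86,"qwv":[71,34]}}
After op 14 (add /s/qwv 74): {"hj":{"gzd":[7,5,39,67,60],"lei":54,"nf":[66,47,86,87,7],"wqb":[36,45]},"q":[86,[17,68,62,10,42],{"bmd":32}],"s":{"e":[83,39,12,82],"m":86,"qwv":74}}
After op 15 (remove /hj/gzd/3): {"hj":{"gzd":[7,5,39,60],"lei":54,"nf":[66,47,86,87,7],"wqb":[36,45]},"q":[86,[17,68,62,10,42],{"bmd":32}],"s":{"e":[83,39,12,82],"m":86,"qwv":74}}
Value at /s/qwv: 74

Answer: 74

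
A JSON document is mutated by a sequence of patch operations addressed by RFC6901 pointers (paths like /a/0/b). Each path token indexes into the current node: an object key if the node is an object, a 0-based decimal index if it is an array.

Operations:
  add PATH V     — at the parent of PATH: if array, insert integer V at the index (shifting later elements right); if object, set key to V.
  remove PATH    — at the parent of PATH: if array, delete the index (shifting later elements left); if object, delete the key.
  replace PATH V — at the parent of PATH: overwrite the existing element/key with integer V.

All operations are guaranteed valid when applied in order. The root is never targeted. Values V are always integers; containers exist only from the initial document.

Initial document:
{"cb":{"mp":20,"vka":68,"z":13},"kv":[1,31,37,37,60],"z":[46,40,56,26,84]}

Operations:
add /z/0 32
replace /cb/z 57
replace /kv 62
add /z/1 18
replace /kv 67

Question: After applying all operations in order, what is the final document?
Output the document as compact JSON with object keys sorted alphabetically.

After op 1 (add /z/0 32): {"cb":{"mp":20,"vka":68,"z":13},"kv":[1,31,37,37,60],"z":[32,46,40,56,26,84]}
After op 2 (replace /cb/z 57): {"cb":{"mp":20,"vka":68,"z":57},"kv":[1,31,37,37,60],"z":[32,46,40,56,26,84]}
After op 3 (replace /kv 62): {"cb":{"mp":20,"vka":68,"z":57},"kv":62,"z":[32,46,40,56,26,84]}
After op 4 (add /z/1 18): {"cb":{"mp":20,"vka":68,"z":57},"kv":62,"z":[32,18,46,40,56,26,84]}
After op 5 (replace /kv 67): {"cb":{"mp":20,"vka":68,"z":57},"kv":67,"z":[32,18,46,40,56,26,84]}

Answer: {"cb":{"mp":20,"vka":68,"z":57},"kv":67,"z":[32,18,46,40,56,26,84]}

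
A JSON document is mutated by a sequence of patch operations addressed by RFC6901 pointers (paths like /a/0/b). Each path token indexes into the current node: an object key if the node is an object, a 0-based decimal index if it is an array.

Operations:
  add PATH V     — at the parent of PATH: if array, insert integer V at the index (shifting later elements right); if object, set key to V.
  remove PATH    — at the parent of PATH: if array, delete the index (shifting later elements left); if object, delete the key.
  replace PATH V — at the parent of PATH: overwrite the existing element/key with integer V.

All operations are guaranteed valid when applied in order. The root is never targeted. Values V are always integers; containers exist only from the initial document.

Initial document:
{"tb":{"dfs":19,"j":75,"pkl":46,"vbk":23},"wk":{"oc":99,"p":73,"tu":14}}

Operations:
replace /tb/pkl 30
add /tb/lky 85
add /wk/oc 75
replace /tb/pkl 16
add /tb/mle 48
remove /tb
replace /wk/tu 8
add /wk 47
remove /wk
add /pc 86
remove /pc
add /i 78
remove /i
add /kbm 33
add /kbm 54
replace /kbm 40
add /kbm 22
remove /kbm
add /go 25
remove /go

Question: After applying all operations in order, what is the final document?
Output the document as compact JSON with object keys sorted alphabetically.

Answer: {}

Derivation:
After op 1 (replace /tb/pkl 30): {"tb":{"dfs":19,"j":75,"pkl":30,"vbk":23},"wk":{"oc":99,"p":73,"tu":14}}
After op 2 (add /tb/lky 85): {"tb":{"dfs":19,"j":75,"lky":85,"pkl":30,"vbk":23},"wk":{"oc":99,"p":73,"tu":14}}
After op 3 (add /wk/oc 75): {"tb":{"dfs":19,"j":75,"lky":85,"pkl":30,"vbk":23},"wk":{"oc":75,"p":73,"tu":14}}
After op 4 (replace /tb/pkl 16): {"tb":{"dfs":19,"j":75,"lky":85,"pkl":16,"vbk":23},"wk":{"oc":75,"p":73,"tu":14}}
After op 5 (add /tb/mle 48): {"tb":{"dfs":19,"j":75,"lky":85,"mle":48,"pkl":16,"vbk":23},"wk":{"oc":75,"p":73,"tu":14}}
After op 6 (remove /tb): {"wk":{"oc":75,"p":73,"tu":14}}
After op 7 (replace /wk/tu 8): {"wk":{"oc":75,"p":73,"tu":8}}
After op 8 (add /wk 47): {"wk":47}
After op 9 (remove /wk): {}
After op 10 (add /pc 86): {"pc":86}
After op 11 (remove /pc): {}
After op 12 (add /i 78): {"i":78}
After op 13 (remove /i): {}
After op 14 (add /kbm 33): {"kbm":33}
After op 15 (add /kbm 54): {"kbm":54}
After op 16 (replace /kbm 40): {"kbm":40}
After op 17 (add /kbm 22): {"kbm":22}
After op 18 (remove /kbm): {}
After op 19 (add /go 25): {"go":25}
After op 20 (remove /go): {}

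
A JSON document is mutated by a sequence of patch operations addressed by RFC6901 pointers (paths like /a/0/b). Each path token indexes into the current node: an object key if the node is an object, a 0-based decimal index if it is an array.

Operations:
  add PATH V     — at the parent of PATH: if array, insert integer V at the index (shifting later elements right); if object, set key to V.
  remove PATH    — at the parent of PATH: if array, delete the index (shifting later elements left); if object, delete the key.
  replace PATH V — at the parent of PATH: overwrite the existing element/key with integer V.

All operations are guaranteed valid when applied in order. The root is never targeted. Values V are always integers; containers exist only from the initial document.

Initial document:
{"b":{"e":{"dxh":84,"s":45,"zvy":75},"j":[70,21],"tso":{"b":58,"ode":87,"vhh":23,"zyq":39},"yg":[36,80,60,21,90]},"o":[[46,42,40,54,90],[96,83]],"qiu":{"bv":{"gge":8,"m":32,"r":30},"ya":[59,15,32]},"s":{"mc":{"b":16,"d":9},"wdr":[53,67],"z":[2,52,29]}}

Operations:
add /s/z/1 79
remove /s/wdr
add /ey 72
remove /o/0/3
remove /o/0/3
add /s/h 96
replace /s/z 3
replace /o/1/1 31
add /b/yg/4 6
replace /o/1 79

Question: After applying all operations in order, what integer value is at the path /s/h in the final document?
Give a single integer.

Answer: 96

Derivation:
After op 1 (add /s/z/1 79): {"b":{"e":{"dxh":84,"s":45,"zvy":75},"j":[70,21],"tso":{"b":58,"ode":87,"vhh":23,"zyq":39},"yg":[36,80,60,21,90]},"o":[[46,42,40,54,90],[96,83]],"qiu":{"bv":{"gge":8,"m":32,"r":30},"ya":[59,15,32]},"s":{"mc":{"b":16,"d":9},"wdr":[53,67],"z":[2,79,52,29]}}
After op 2 (remove /s/wdr): {"b":{"e":{"dxh":84,"s":45,"zvy":75},"j":[70,21],"tso":{"b":58,"ode":87,"vhh":23,"zyq":39},"yg":[36,80,60,21,90]},"o":[[46,42,40,54,90],[96,83]],"qiu":{"bv":{"gge":8,"m":32,"r":30},"ya":[59,15,32]},"s":{"mc":{"b":16,"d":9},"z":[2,79,52,29]}}
After op 3 (add /ey 72): {"b":{"e":{"dxh":84,"s":45,"zvy":75},"j":[70,21],"tso":{"b":58,"ode":87,"vhh":23,"zyq":39},"yg":[36,80,60,21,90]},"ey":72,"o":[[46,42,40,54,90],[96,83]],"qiu":{"bv":{"gge":8,"m":32,"r":30},"ya":[59,15,32]},"s":{"mc":{"b":16,"d":9},"z":[2,79,52,29]}}
After op 4 (remove /o/0/3): {"b":{"e":{"dxh":84,"s":45,"zvy":75},"j":[70,21],"tso":{"b":58,"ode":87,"vhh":23,"zyq":39},"yg":[36,80,60,21,90]},"ey":72,"o":[[46,42,40,90],[96,83]],"qiu":{"bv":{"gge":8,"m":32,"r":30},"ya":[59,15,32]},"s":{"mc":{"b":16,"d":9},"z":[2,79,52,29]}}
After op 5 (remove /o/0/3): {"b":{"e":{"dxh":84,"s":45,"zvy":75},"j":[70,21],"tso":{"b":58,"ode":87,"vhh":23,"zyq":39},"yg":[36,80,60,21,90]},"ey":72,"o":[[46,42,40],[96,83]],"qiu":{"bv":{"gge":8,"m":32,"r":30},"ya":[59,15,32]},"s":{"mc":{"b":16,"d":9},"z":[2,79,52,29]}}
After op 6 (add /s/h 96): {"b":{"e":{"dxh":84,"s":45,"zvy":75},"j":[70,21],"tso":{"b":58,"ode":87,"vhh":23,"zyq":39},"yg":[36,80,60,21,90]},"ey":72,"o":[[46,42,40],[96,83]],"qiu":{"bv":{"gge":8,"m":32,"r":30},"ya":[59,15,32]},"s":{"h":96,"mc":{"b":16,"d":9},"z":[2,79,52,29]}}
After op 7 (replace /s/z 3): {"b":{"e":{"dxh":84,"s":45,"zvy":75},"j":[70,21],"tso":{"b":58,"ode":87,"vhh":23,"zyq":39},"yg":[36,80,60,21,90]},"ey":72,"o":[[46,42,40],[96,83]],"qiu":{"bv":{"gge":8,"m":32,"r":30},"ya":[59,15,32]},"s":{"h":96,"mc":{"b":16,"d":9},"z":3}}
After op 8 (replace /o/1/1 31): {"b":{"e":{"dxh":84,"s":45,"zvy":75},"j":[70,21],"tso":{"b":58,"ode":87,"vhh":23,"zyq":39},"yg":[36,80,60,21,90]},"ey":72,"o":[[46,42,40],[96,31]],"qiu":{"bv":{"gge":8,"m":32,"r":30},"ya":[59,15,32]},"s":{"h":96,"mc":{"b":16,"d":9},"z":3}}
After op 9 (add /b/yg/4 6): {"b":{"e":{"dxh":84,"s":45,"zvy":75},"j":[70,21],"tso":{"b":58,"ode":87,"vhh":23,"zyq":39},"yg":[36,80,60,21,6,90]},"ey":72,"o":[[46,42,40],[96,31]],"qiu":{"bv":{"gge":8,"m":32,"r":30},"ya":[59,15,32]},"s":{"h":96,"mc":{"b":16,"d":9},"z":3}}
After op 10 (replace /o/1 79): {"b":{"e":{"dxh":84,"s":45,"zvy":75},"j":[70,21],"tso":{"b":58,"ode":87,"vhh":23,"zyq":39},"yg":[36,80,60,21,6,90]},"ey":72,"o":[[46,42,40],79],"qiu":{"bv":{"gge":8,"m":32,"r":30},"ya":[59,15,32]},"s":{"h":96,"mc":{"b":16,"d":9},"z":3}}
Value at /s/h: 96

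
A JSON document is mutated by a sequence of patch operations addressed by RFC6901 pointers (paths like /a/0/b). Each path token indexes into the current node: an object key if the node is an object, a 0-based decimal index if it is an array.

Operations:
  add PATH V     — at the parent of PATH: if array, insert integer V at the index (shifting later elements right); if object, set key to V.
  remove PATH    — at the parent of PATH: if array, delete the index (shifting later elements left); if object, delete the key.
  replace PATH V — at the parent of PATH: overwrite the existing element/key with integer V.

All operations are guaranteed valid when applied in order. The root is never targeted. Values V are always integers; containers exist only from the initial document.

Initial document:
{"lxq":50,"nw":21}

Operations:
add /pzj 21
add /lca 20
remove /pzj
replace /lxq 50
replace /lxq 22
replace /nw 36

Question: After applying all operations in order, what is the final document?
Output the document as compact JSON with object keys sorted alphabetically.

After op 1 (add /pzj 21): {"lxq":50,"nw":21,"pzj":21}
After op 2 (add /lca 20): {"lca":20,"lxq":50,"nw":21,"pzj":21}
After op 3 (remove /pzj): {"lca":20,"lxq":50,"nw":21}
After op 4 (replace /lxq 50): {"lca":20,"lxq":50,"nw":21}
After op 5 (replace /lxq 22): {"lca":20,"lxq":22,"nw":21}
After op 6 (replace /nw 36): {"lca":20,"lxq":22,"nw":36}

Answer: {"lca":20,"lxq":22,"nw":36}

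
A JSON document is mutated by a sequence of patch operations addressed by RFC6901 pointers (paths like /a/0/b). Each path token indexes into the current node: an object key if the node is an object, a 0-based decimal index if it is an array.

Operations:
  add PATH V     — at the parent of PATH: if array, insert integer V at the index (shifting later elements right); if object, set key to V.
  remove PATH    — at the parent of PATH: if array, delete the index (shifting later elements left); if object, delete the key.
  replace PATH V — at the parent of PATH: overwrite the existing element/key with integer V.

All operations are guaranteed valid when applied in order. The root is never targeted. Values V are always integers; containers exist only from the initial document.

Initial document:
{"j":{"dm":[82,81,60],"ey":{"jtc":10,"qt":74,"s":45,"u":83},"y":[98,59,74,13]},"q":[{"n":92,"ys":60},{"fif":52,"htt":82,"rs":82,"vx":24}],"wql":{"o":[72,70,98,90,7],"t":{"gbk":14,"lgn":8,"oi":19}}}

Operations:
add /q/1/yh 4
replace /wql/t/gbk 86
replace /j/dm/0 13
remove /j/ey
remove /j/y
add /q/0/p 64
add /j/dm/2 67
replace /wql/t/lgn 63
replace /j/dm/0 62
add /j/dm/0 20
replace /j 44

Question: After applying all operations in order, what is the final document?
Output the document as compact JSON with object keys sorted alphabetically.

Answer: {"j":44,"q":[{"n":92,"p":64,"ys":60},{"fif":52,"htt":82,"rs":82,"vx":24,"yh":4}],"wql":{"o":[72,70,98,90,7],"t":{"gbk":86,"lgn":63,"oi":19}}}

Derivation:
After op 1 (add /q/1/yh 4): {"j":{"dm":[82,81,60],"ey":{"jtc":10,"qt":74,"s":45,"u":83},"y":[98,59,74,13]},"q":[{"n":92,"ys":60},{"fif":52,"htt":82,"rs":82,"vx":24,"yh":4}],"wql":{"o":[72,70,98,90,7],"t":{"gbk":14,"lgn":8,"oi":19}}}
After op 2 (replace /wql/t/gbk 86): {"j":{"dm":[82,81,60],"ey":{"jtc":10,"qt":74,"s":45,"u":83},"y":[98,59,74,13]},"q":[{"n":92,"ys":60},{"fif":52,"htt":82,"rs":82,"vx":24,"yh":4}],"wql":{"o":[72,70,98,90,7],"t":{"gbk":86,"lgn":8,"oi":19}}}
After op 3 (replace /j/dm/0 13): {"j":{"dm":[13,81,60],"ey":{"jtc":10,"qt":74,"s":45,"u":83},"y":[98,59,74,13]},"q":[{"n":92,"ys":60},{"fif":52,"htt":82,"rs":82,"vx":24,"yh":4}],"wql":{"o":[72,70,98,90,7],"t":{"gbk":86,"lgn":8,"oi":19}}}
After op 4 (remove /j/ey): {"j":{"dm":[13,81,60],"y":[98,59,74,13]},"q":[{"n":92,"ys":60},{"fif":52,"htt":82,"rs":82,"vx":24,"yh":4}],"wql":{"o":[72,70,98,90,7],"t":{"gbk":86,"lgn":8,"oi":19}}}
After op 5 (remove /j/y): {"j":{"dm":[13,81,60]},"q":[{"n":92,"ys":60},{"fif":52,"htt":82,"rs":82,"vx":24,"yh":4}],"wql":{"o":[72,70,98,90,7],"t":{"gbk":86,"lgn":8,"oi":19}}}
After op 6 (add /q/0/p 64): {"j":{"dm":[13,81,60]},"q":[{"n":92,"p":64,"ys":60},{"fif":52,"htt":82,"rs":82,"vx":24,"yh":4}],"wql":{"o":[72,70,98,90,7],"t":{"gbk":86,"lgn":8,"oi":19}}}
After op 7 (add /j/dm/2 67): {"j":{"dm":[13,81,67,60]},"q":[{"n":92,"p":64,"ys":60},{"fif":52,"htt":82,"rs":82,"vx":24,"yh":4}],"wql":{"o":[72,70,98,90,7],"t":{"gbk":86,"lgn":8,"oi":19}}}
After op 8 (replace /wql/t/lgn 63): {"j":{"dm":[13,81,67,60]},"q":[{"n":92,"p":64,"ys":60},{"fif":52,"htt":82,"rs":82,"vx":24,"yh":4}],"wql":{"o":[72,70,98,90,7],"t":{"gbk":86,"lgn":63,"oi":19}}}
After op 9 (replace /j/dm/0 62): {"j":{"dm":[62,81,67,60]},"q":[{"n":92,"p":64,"ys":60},{"fif":52,"htt":82,"rs":82,"vx":24,"yh":4}],"wql":{"o":[72,70,98,90,7],"t":{"gbk":86,"lgn":63,"oi":19}}}
After op 10 (add /j/dm/0 20): {"j":{"dm":[20,62,81,67,60]},"q":[{"n":92,"p":64,"ys":60},{"fif":52,"htt":82,"rs":82,"vx":24,"yh":4}],"wql":{"o":[72,70,98,90,7],"t":{"gbk":86,"lgn":63,"oi":19}}}
After op 11 (replace /j 44): {"j":44,"q":[{"n":92,"p":64,"ys":60},{"fif":52,"htt":82,"rs":82,"vx":24,"yh":4}],"wql":{"o":[72,70,98,90,7],"t":{"gbk":86,"lgn":63,"oi":19}}}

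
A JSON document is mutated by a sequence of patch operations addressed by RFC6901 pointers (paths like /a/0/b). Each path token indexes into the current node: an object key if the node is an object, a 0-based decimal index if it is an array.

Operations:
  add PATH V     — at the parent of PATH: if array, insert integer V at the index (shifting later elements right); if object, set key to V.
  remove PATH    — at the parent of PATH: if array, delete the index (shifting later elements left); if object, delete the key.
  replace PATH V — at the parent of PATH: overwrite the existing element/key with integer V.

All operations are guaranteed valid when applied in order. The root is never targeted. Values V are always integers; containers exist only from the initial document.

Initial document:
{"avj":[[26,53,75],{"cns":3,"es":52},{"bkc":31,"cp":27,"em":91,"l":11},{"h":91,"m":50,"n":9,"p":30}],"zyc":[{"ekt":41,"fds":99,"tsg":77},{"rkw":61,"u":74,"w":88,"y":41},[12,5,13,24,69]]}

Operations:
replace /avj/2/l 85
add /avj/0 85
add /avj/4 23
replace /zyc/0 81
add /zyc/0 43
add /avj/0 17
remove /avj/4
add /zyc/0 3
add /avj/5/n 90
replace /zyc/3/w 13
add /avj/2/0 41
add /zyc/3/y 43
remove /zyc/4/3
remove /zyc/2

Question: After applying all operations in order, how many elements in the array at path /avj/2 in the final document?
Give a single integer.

Answer: 4

Derivation:
After op 1 (replace /avj/2/l 85): {"avj":[[26,53,75],{"cns":3,"es":52},{"bkc":31,"cp":27,"em":91,"l":85},{"h":91,"m":50,"n":9,"p":30}],"zyc":[{"ekt":41,"fds":99,"tsg":77},{"rkw":61,"u":74,"w":88,"y":41},[12,5,13,24,69]]}
After op 2 (add /avj/0 85): {"avj":[85,[26,53,75],{"cns":3,"es":52},{"bkc":31,"cp":27,"em":91,"l":85},{"h":91,"m":50,"n":9,"p":30}],"zyc":[{"ekt":41,"fds":99,"tsg":77},{"rkw":61,"u":74,"w":88,"y":41},[12,5,13,24,69]]}
After op 3 (add /avj/4 23): {"avj":[85,[26,53,75],{"cns":3,"es":52},{"bkc":31,"cp":27,"em":91,"l":85},23,{"h":91,"m":50,"n":9,"p":30}],"zyc":[{"ekt":41,"fds":99,"tsg":77},{"rkw":61,"u":74,"w":88,"y":41},[12,5,13,24,69]]}
After op 4 (replace /zyc/0 81): {"avj":[85,[26,53,75],{"cns":3,"es":52},{"bkc":31,"cp":27,"em":91,"l":85},23,{"h":91,"m":50,"n":9,"p":30}],"zyc":[81,{"rkw":61,"u":74,"w":88,"y":41},[12,5,13,24,69]]}
After op 5 (add /zyc/0 43): {"avj":[85,[26,53,75],{"cns":3,"es":52},{"bkc":31,"cp":27,"em":91,"l":85},23,{"h":91,"m":50,"n":9,"p":30}],"zyc":[43,81,{"rkw":61,"u":74,"w":88,"y":41},[12,5,13,24,69]]}
After op 6 (add /avj/0 17): {"avj":[17,85,[26,53,75],{"cns":3,"es":52},{"bkc":31,"cp":27,"em":91,"l":85},23,{"h":91,"m":50,"n":9,"p":30}],"zyc":[43,81,{"rkw":61,"u":74,"w":88,"y":41},[12,5,13,24,69]]}
After op 7 (remove /avj/4): {"avj":[17,85,[26,53,75],{"cns":3,"es":52},23,{"h":91,"m":50,"n":9,"p":30}],"zyc":[43,81,{"rkw":61,"u":74,"w":88,"y":41},[12,5,13,24,69]]}
After op 8 (add /zyc/0 3): {"avj":[17,85,[26,53,75],{"cns":3,"es":52},23,{"h":91,"m":50,"n":9,"p":30}],"zyc":[3,43,81,{"rkw":61,"u":74,"w":88,"y":41},[12,5,13,24,69]]}
After op 9 (add /avj/5/n 90): {"avj":[17,85,[26,53,75],{"cns":3,"es":52},23,{"h":91,"m":50,"n":90,"p":30}],"zyc":[3,43,81,{"rkw":61,"u":74,"w":88,"y":41},[12,5,13,24,69]]}
After op 10 (replace /zyc/3/w 13): {"avj":[17,85,[26,53,75],{"cns":3,"es":52},23,{"h":91,"m":50,"n":90,"p":30}],"zyc":[3,43,81,{"rkw":61,"u":74,"w":13,"y":41},[12,5,13,24,69]]}
After op 11 (add /avj/2/0 41): {"avj":[17,85,[41,26,53,75],{"cns":3,"es":52},23,{"h":91,"m":50,"n":90,"p":30}],"zyc":[3,43,81,{"rkw":61,"u":74,"w":13,"y":41},[12,5,13,24,69]]}
After op 12 (add /zyc/3/y 43): {"avj":[17,85,[41,26,53,75],{"cns":3,"es":52},23,{"h":91,"m":50,"n":90,"p":30}],"zyc":[3,43,81,{"rkw":61,"u":74,"w":13,"y":43},[12,5,13,24,69]]}
After op 13 (remove /zyc/4/3): {"avj":[17,85,[41,26,53,75],{"cns":3,"es":52},23,{"h":91,"m":50,"n":90,"p":30}],"zyc":[3,43,81,{"rkw":61,"u":74,"w":13,"y":43},[12,5,13,69]]}
After op 14 (remove /zyc/2): {"avj":[17,85,[41,26,53,75],{"cns":3,"es":52},23,{"h":91,"m":50,"n":90,"p":30}],"zyc":[3,43,{"rkw":61,"u":74,"w":13,"y":43},[12,5,13,69]]}
Size at path /avj/2: 4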